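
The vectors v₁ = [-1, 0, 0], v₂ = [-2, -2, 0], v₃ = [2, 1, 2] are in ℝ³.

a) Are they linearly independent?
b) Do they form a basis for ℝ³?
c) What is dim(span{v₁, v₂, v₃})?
Yes independent, yes basis, dim = 3

Stack v₁, v₂, v₃ as rows of a 3×3 matrix.
[[-1, 0, 0]; [-2, -2, 0]; [2, 1, 2]] is already lower triangular with nonzero diagonal entries (-1, -2, 2), so its determinant is the product of the diagonal entries, det = (-1)·(-2)·(2) = 4 ≠ 0, and the rows are linearly independent.
Three linearly independent vectors in ℝ³ form a basis for ℝ³, so dim(span{v₁,v₂,v₃}) = 3.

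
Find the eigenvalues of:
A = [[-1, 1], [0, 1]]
λ = -1, 1

Solve det(A - λI) = 0. For a 2×2 matrix this is λ² - (trace)λ + det = 0.
trace(A) = -1 + 1 = 0.
det(A) = (-1)*(1) - (1)*(0) = -1 - 0 = -1.
Characteristic equation: λ² - (0)λ + (-1) = 0.
Discriminant: (0)² - 4*(-1) = 0 + 4 = 4.
Roots: λ = (0 ± √4) / 2 = -1, 1.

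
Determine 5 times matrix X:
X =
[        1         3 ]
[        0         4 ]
5X =
[        5        15 ]
[        0        20 ]

Scalar multiplication is elementwise: (5X)[i][j] = 5 * X[i][j].
  (5X)[0][0] = 5 * (1) = 5
  (5X)[0][1] = 5 * (3) = 15
  (5X)[1][0] = 5 * (0) = 0
  (5X)[1][1] = 5 * (4) = 20
5X =
[        5        15 ]
[        0        20 ]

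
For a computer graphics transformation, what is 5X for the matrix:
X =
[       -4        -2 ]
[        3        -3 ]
5X =
[      -20       -10 ]
[       15       -15 ]

Scalar multiplication is elementwise: (5X)[i][j] = 5 * X[i][j].
  (5X)[0][0] = 5 * (-4) = -20
  (5X)[0][1] = 5 * (-2) = -10
  (5X)[1][0] = 5 * (3) = 15
  (5X)[1][1] = 5 * (-3) = -15
5X =
[      -20       -10 ]
[       15       -15 ]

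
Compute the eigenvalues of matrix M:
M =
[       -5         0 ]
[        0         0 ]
λ = -5, 0

Solve det(M - λI) = 0. For a 2×2 matrix the characteristic equation is λ² - (trace)λ + det = 0.
trace(M) = a + d = -5 + 0 = -5.
det(M) = a*d - b*c = (-5)*(0) - (0)*(0) = 0 - 0 = 0.
Characteristic equation: λ² - (-5)λ + (0) = 0.
Discriminant = (-5)² - 4*(0) = 25 - 0 = 25.
λ = (-5 ± √25) / 2 = (-5 ± 5) / 2 = -5, 0.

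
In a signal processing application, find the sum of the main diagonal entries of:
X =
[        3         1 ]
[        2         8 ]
tr(X) = 3 + 8 = 11

The trace of a square matrix is the sum of its diagonal entries.
Diagonal entries of X: X[0][0] = 3, X[1][1] = 8.
tr(X) = 3 + 8 = 11.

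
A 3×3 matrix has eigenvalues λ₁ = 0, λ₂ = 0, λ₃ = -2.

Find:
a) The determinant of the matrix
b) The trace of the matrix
det = 0, trace = -2

Two standard eigenvalue identities:
- det(A) equals the product of the eigenvalues (counted with multiplicity).
- trace(A) equals the sum of the eigenvalues.
det(A) = (0)*(0)*(-2) = 0.
trace(A) = 0 + 0 - 2 = -2.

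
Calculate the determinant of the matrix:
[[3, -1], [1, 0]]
1

For a 2×2 matrix [[a, b], [c, d]], det = ad - bc
det = (3)(0) - (-1)(1) = 0 - -1 = 1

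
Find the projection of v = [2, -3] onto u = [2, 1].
[2/5, 1/5]

The projection of v onto u is proj_u(v) = ((v·u) / (u·u)) · u.
v·u = (2)*(2) + (-3)*(1) = 1.
u·u = (2)*(2) + (1)*(1) = 5.
coefficient = 1 / 5 = 1/5.
proj_u(v) = 1/5 · [2, 1] = [2/5, 1/5].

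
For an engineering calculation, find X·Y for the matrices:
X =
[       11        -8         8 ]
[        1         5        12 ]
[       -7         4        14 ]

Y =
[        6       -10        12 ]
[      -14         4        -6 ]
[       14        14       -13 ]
XY =
[      290       -30        76 ]
[      104       178      -174 ]
[       98       282      -290 ]

Matrix multiplication: (XY)[i][j] = sum over k of X[i][k] * Y[k][j].
  (XY)[0][0] = (11)*(6) + (-8)*(-14) + (8)*(14) = 290
  (XY)[0][1] = (11)*(-10) + (-8)*(4) + (8)*(14) = -30
  (XY)[0][2] = (11)*(12) + (-8)*(-6) + (8)*(-13) = 76
  (XY)[1][0] = (1)*(6) + (5)*(-14) + (12)*(14) = 104
  (XY)[1][1] = (1)*(-10) + (5)*(4) + (12)*(14) = 178
  (XY)[1][2] = (1)*(12) + (5)*(-6) + (12)*(-13) = -174
  (XY)[2][0] = (-7)*(6) + (4)*(-14) + (14)*(14) = 98
  (XY)[2][1] = (-7)*(-10) + (4)*(4) + (14)*(14) = 282
  (XY)[2][2] = (-7)*(12) + (4)*(-6) + (14)*(-13) = -290
XY =
[      290       -30        76 ]
[      104       178      -174 ]
[       98       282      -290 ]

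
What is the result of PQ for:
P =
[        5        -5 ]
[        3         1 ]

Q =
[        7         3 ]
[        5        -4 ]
PQ =
[       10        35 ]
[       26         5 ]

Matrix multiplication: (PQ)[i][j] = sum over k of P[i][k] * Q[k][j].
  (PQ)[0][0] = (5)*(7) + (-5)*(5) = 10
  (PQ)[0][1] = (5)*(3) + (-5)*(-4) = 35
  (PQ)[1][0] = (3)*(7) + (1)*(5) = 26
  (PQ)[1][1] = (3)*(3) + (1)*(-4) = 5
PQ =
[       10        35 ]
[       26         5 ]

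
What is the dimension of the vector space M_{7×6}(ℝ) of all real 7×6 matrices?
Dimension = 42

A real 7×6 matrix is determined by its 7·6 = 42 independent entries.
A standard basis is {E_ij : 1 ≤ i ≤ 7, 1 ≤ j ≤ 6}, where E_ij has a 1 in position (i, j) and 0 elsewhere — there are 42 such matrices, and they are linearly independent and span M_{7×6}(ℝ).
Therefore dim(M_{7×6}(ℝ)) = 42.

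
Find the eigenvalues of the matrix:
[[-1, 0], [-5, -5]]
λ = -5 and λ = -1

Characteristic equation: det(A - λI) = 0
λ² - (trace)λ + (det) = 0
λ² - (-6)λ + (5) = 0
λ² + 6λ + 5 = 0
Solving: λ = -5, -1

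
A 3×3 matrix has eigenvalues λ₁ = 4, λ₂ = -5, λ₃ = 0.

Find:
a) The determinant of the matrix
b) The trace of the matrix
det = 0, trace = -1

Two standard eigenvalue identities:
- det(A) equals the product of the eigenvalues (counted with multiplicity).
- trace(A) equals the sum of the eigenvalues.
det(A) = (4)*(-5)*(0) = 0.
trace(A) = 4 - 5 + 0 = -1.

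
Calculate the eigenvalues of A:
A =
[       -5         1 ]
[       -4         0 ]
λ = -4, -1

Solve det(A - λI) = 0. For a 2×2 matrix the characteristic equation is λ² - (trace)λ + det = 0.
trace(A) = a + d = -5 + 0 = -5.
det(A) = a*d - b*c = (-5)*(0) - (1)*(-4) = 0 + 4 = 4.
Characteristic equation: λ² - (-5)λ + (4) = 0.
Discriminant = (-5)² - 4*(4) = 25 - 16 = 9.
λ = (-5 ± √9) / 2 = (-5 ± 3) / 2 = -4, -1.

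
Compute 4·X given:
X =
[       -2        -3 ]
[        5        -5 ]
4X =
[       -8       -12 ]
[       20       -20 ]

Scalar multiplication is elementwise: (4X)[i][j] = 4 * X[i][j].
  (4X)[0][0] = 4 * (-2) = -8
  (4X)[0][1] = 4 * (-3) = -12
  (4X)[1][0] = 4 * (5) = 20
  (4X)[1][1] = 4 * (-5) = -20
4X =
[       -8       -12 ]
[       20       -20 ]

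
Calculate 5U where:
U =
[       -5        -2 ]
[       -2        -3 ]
5U =
[      -25       -10 ]
[      -10       -15 ]

Scalar multiplication is elementwise: (5U)[i][j] = 5 * U[i][j].
  (5U)[0][0] = 5 * (-5) = -25
  (5U)[0][1] = 5 * (-2) = -10
  (5U)[1][0] = 5 * (-2) = -10
  (5U)[1][1] = 5 * (-3) = -15
5U =
[      -25       -10 ]
[      -10       -15 ]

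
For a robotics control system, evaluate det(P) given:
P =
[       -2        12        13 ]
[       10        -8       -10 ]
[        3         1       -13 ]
det(P) = 1414

Expand along row 0 (cofactor expansion): det(P) = a*(e*i - f*h) - b*(d*i - f*g) + c*(d*h - e*g), where the 3×3 is [[a, b, c], [d, e, f], [g, h, i]].
Minor M_00 = (-8)*(-13) - (-10)*(1) = 104 + 10 = 114.
Minor M_01 = (10)*(-13) - (-10)*(3) = -130 + 30 = -100.
Minor M_02 = (10)*(1) - (-8)*(3) = 10 + 24 = 34.
det(P) = (-2)*(114) - (12)*(-100) + (13)*(34) = -228 + 1200 + 442 = 1414.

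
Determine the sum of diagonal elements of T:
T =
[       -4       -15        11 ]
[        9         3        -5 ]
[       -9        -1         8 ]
tr(T) = -4 + 3 + 8 = 7

The trace of a square matrix is the sum of its diagonal entries.
Diagonal entries of T: T[0][0] = -4, T[1][1] = 3, T[2][2] = 8.
tr(T) = -4 + 3 + 8 = 7.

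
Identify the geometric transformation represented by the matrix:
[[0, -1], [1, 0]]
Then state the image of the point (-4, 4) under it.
rotation by 90° counterclockwise; image of (-4, 4) is (-4, -4)

This matches the form [[cos θ, -sin θ], [sin θ, cos θ]] of a rotation matrix; reading off cos θ and sin θ gives the angle.
The matrix [[0, -1], [1, 0]] represents: rotation by 90° counterclockwise.
Applying it to (-4, 4): [0·-4 + -1·4, 1·-4 + 0·4] = (-4, -4).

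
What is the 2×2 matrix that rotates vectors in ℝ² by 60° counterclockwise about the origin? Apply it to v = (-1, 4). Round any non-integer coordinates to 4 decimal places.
R = [[1/2, -√3/2], [√3/2, 1/2]]; R·v = (-3.9641, 1.1340)

A counterclockwise rotation by angle θ in ℝ² has matrix R(θ) = [[cos θ, -sin θ], [sin θ, cos θ]].
For θ = 60°: cos θ = 1/2, sin θ = √3/2.
R(60°) = [[1/2, -√3/2], [√3/2, 1/2]].
R·v = [1/2·-1 + (-√3/2)·4, √3/2·-1 + 1/2·4] = (-3.9641, 1.1340).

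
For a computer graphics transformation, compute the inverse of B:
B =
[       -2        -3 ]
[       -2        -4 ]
det(B) = 2
B⁻¹ =
[       -2       3/2 ]
[        1        -1 ]

For a 2×2 matrix B = [[a, b], [c, d]] with det(B) ≠ 0, B⁻¹ = (1/det(B)) * [[d, -b], [-c, a]].
det(B) = (-2)*(-4) - (-3)*(-2) = 8 - 6 = 2.
B⁻¹ = (1/2) * [[-4, 3], [2, -2]].
Dividing each entry by 2 and reducing:
B⁻¹ =
[       -2       3/2 ]
[        1        -1 ]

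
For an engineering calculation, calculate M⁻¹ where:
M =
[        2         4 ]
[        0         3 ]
det(M) = 6
M⁻¹ =
[      1/2      -2/3 ]
[        0       1/3 ]

For a 2×2 matrix M = [[a, b], [c, d]] with det(M) ≠ 0, M⁻¹ = (1/det(M)) * [[d, -b], [-c, a]].
det(M) = (2)*(3) - (4)*(0) = 6 - 0 = 6.
M⁻¹ = (1/6) * [[3, -4], [0, 2]].
Dividing each entry by 6 and reducing:
M⁻¹ =
[      1/2      -2/3 ]
[        0       1/3 ]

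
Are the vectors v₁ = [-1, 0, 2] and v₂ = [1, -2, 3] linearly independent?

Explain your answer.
Yes, linearly independent

Two vectors are linearly dependent iff one is a scalar multiple of the other.
No single scalar k satisfies v₂ = k·v₁ (the ratios of corresponding entries disagree), so v₁ and v₂ are linearly independent.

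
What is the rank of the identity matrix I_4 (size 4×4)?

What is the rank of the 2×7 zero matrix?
rank(I_4) = 4, rank(0) = 0

The identity I_4 has 4 columns that are the standard basis vectors e_1, …, e_4. These are linearly independent, so all 4 columns are pivots and rank(I_4) = 4.
The 2×7 zero matrix has every entry zero, so every row is the zero row and there are no pivots; rank(0) = 0.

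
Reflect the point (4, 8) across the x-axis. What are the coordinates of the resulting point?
(4, -8)

Reflection across x-axis: (4, 8) → (4, -8)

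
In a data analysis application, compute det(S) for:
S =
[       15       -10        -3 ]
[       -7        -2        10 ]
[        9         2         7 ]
det(S) = -1912

Expand along row 0 (cofactor expansion): det(S) = a*(e*i - f*h) - b*(d*i - f*g) + c*(d*h - e*g), where the 3×3 is [[a, b, c], [d, e, f], [g, h, i]].
Minor M_00 = (-2)*(7) - (10)*(2) = -14 - 20 = -34.
Minor M_01 = (-7)*(7) - (10)*(9) = -49 - 90 = -139.
Minor M_02 = (-7)*(2) - (-2)*(9) = -14 + 18 = 4.
det(S) = (15)*(-34) - (-10)*(-139) + (-3)*(4) = -510 - 1390 - 12 = -1912.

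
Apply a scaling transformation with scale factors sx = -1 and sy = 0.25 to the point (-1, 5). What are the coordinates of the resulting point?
(1, 1.25)

Scaling matrix:
[[-1, 0], [0, 0.25]]
Result: (-1 × -1, 5 × 0.25) = (1, 1.25)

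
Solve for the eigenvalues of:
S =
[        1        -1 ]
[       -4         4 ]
λ = 0, 5

Solve det(S - λI) = 0. For a 2×2 matrix the characteristic equation is λ² - (trace)λ + det = 0.
trace(S) = a + d = 1 + 4 = 5.
det(S) = a*d - b*c = (1)*(4) - (-1)*(-4) = 4 - 4 = 0.
Characteristic equation: λ² - (5)λ + (0) = 0.
Discriminant = (5)² - 4*(0) = 25 - 0 = 25.
λ = (5 ± √25) / 2 = (5 ± 5) / 2 = 0, 5.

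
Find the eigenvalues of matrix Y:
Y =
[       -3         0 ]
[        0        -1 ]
λ = -3, -1

Solve det(Y - λI) = 0. For a 2×2 matrix the characteristic equation is λ² - (trace)λ + det = 0.
trace(Y) = a + d = -3 - 1 = -4.
det(Y) = a*d - b*c = (-3)*(-1) - (0)*(0) = 3 - 0 = 3.
Characteristic equation: λ² - (-4)λ + (3) = 0.
Discriminant = (-4)² - 4*(3) = 16 - 12 = 4.
λ = (-4 ± √4) / 2 = (-4 ± 2) / 2 = -3, -1.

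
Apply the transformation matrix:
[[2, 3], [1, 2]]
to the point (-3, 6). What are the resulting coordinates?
(12, 9)

Matrix multiplication:
[[2, 3], [1, 2]] × [-3, 6]ᵀ
= [2×-3 + 3×6, 1×-3 + 2×6]ᵀ
= [12.0000, 9.0000]ᵀ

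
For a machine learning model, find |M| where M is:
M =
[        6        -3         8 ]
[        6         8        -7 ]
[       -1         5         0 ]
det(M) = 493

Expand along row 0 (cofactor expansion): det(M) = a*(e*i - f*h) - b*(d*i - f*g) + c*(d*h - e*g), where the 3×3 is [[a, b, c], [d, e, f], [g, h, i]].
Minor M_00 = (8)*(0) - (-7)*(5) = 0 + 35 = 35.
Minor M_01 = (6)*(0) - (-7)*(-1) = 0 - 7 = -7.
Minor M_02 = (6)*(5) - (8)*(-1) = 30 + 8 = 38.
det(M) = (6)*(35) - (-3)*(-7) + (8)*(38) = 210 - 21 + 304 = 493.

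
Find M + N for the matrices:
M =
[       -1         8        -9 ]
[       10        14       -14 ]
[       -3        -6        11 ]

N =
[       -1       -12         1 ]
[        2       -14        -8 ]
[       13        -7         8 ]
M + N =
[       -2        -4        -8 ]
[       12         0       -22 ]
[       10       -13        19 ]

Matrix addition is elementwise: (M+N)[i][j] = M[i][j] + N[i][j].
  (M+N)[0][0] = (-1) + (-1) = -2
  (M+N)[0][1] = (8) + (-12) = -4
  (M+N)[0][2] = (-9) + (1) = -8
  (M+N)[1][0] = (10) + (2) = 12
  (M+N)[1][1] = (14) + (-14) = 0
  (M+N)[1][2] = (-14) + (-8) = -22
  (M+N)[2][0] = (-3) + (13) = 10
  (M+N)[2][1] = (-6) + (-7) = -13
  (M+N)[2][2] = (11) + (8) = 19
M + N =
[       -2        -4        -8 ]
[       12         0       -22 ]
[       10       -13        19 ]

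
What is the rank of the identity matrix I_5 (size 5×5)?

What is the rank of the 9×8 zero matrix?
rank(I_5) = 5, rank(0) = 0

The identity I_5 has 5 columns that are the standard basis vectors e_1, …, e_5. These are linearly independent, so all 5 columns are pivots and rank(I_5) = 5.
The 9×8 zero matrix has every entry zero, so every row is the zero row and there are no pivots; rank(0) = 0.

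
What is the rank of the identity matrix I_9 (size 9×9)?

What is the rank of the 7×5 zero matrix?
rank(I_9) = 9, rank(0) = 0

The identity I_9 has 9 columns that are the standard basis vectors e_1, …, e_9. These are linearly independent, so all 9 columns are pivots and rank(I_9) = 9.
The 7×5 zero matrix has every entry zero, so every row is the zero row and there are no pivots; rank(0) = 0.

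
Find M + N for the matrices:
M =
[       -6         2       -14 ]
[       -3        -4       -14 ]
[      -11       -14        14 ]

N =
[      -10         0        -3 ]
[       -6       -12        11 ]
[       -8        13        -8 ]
M + N =
[      -16         2       -17 ]
[       -9       -16        -3 ]
[      -19        -1         6 ]

Matrix addition is elementwise: (M+N)[i][j] = M[i][j] + N[i][j].
  (M+N)[0][0] = (-6) + (-10) = -16
  (M+N)[0][1] = (2) + (0) = 2
  (M+N)[0][2] = (-14) + (-3) = -17
  (M+N)[1][0] = (-3) + (-6) = -9
  (M+N)[1][1] = (-4) + (-12) = -16
  (M+N)[1][2] = (-14) + (11) = -3
  (M+N)[2][0] = (-11) + (-8) = -19
  (M+N)[2][1] = (-14) + (13) = -1
  (M+N)[2][2] = (14) + (-8) = 6
M + N =
[      -16         2       -17 ]
[       -9       -16        -3 ]
[      -19        -1         6 ]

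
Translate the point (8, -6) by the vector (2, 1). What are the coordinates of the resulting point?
(10, -5)

Translation by (2, 1):
x' = 8 + 2 = 10
y' = -6 + 1 = -5
Homogeneous matrix: [[1, 0, 2], [0, 1, 1], [0, 0, 1]]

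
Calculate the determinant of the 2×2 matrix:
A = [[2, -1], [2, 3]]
8

For A = [[a, b], [c, d]], det(A) = a*d - b*c.
det(A) = (2)*(3) - (-1)*(2) = 6 - -2 = 8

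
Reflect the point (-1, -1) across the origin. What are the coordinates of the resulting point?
(1, 1)

Reflection across origin: (-1, -1) → (1, 1)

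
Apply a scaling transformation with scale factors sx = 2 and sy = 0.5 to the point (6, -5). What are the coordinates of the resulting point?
(12, -2.5)

Scaling matrix:
[[2, 0], [0, 0.50]]
Result: (6 × 2, -5 × 0.5) = (12, -2.5)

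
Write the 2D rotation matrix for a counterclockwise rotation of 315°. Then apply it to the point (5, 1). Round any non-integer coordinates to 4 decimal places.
R = [[√2/2, √2/2], [-√2/2, √2/2]]; R·(5, 1) = (4.2426, -2.8284)

Rotation matrix formula: R(θ) = [[cos θ, -sin θ], [sin θ, cos θ]]
For θ = 315°:
cos(315°) = √2/2
sin(315°) = -√2/2
R = [[√2/2, √2/2], [-√2/2, √2/2]]
Apply to (5, 1): [√2/2·5 + (√2/2)·1, -√2/2·5 + √2/2·1] = (4.2426, -2.8284)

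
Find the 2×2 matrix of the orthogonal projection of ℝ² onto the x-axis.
[[1, 0], [0, 0]]

The orthogonal projection onto the line spanned by a nonzero vector u = (a, b) has matrix P = (u uᵀ) / (uᵀ u) = (1/(a² + b²)) · [[a², ab], [ab, b²]].
Here u = (1, 0), so a² + b² = 1 + 0 = 1.
P = (1/1) · [[1, 0], [0, 0]] = [[1, 0], [0, 0]].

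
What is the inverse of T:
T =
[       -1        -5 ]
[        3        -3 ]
det(T) = 18
T⁻¹ =
[     -1/6      5/18 ]
[     -1/6     -1/18 ]

For a 2×2 matrix T = [[a, b], [c, d]] with det(T) ≠ 0, T⁻¹ = (1/det(T)) * [[d, -b], [-c, a]].
det(T) = (-1)*(-3) - (-5)*(3) = 3 + 15 = 18.
T⁻¹ = (1/18) * [[-3, 5], [-3, -1]].
Dividing each entry by 18 and reducing:
T⁻¹ =
[     -1/6      5/18 ]
[     -1/6     -1/18 ]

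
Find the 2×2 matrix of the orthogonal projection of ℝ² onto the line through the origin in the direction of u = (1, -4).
[[1/17, -4/17], [-4/17, 16/17]]

The orthogonal projection onto the line spanned by a nonzero vector u = (a, b) has matrix P = (u uᵀ) / (uᵀ u) = (1/(a² + b²)) · [[a², ab], [ab, b²]].
Here u = (1, -4), so a² + b² = 1 + 16 = 17.
P = (1/17) · [[1, -4], [-4, 16]] = [[1/17, -4/17], [-4/17, 16/17]].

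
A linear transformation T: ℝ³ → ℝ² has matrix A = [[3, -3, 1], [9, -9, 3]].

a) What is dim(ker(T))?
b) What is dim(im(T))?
dim(ker) = 2, dim(im) = 1

Observe that row 2 = 3 × row 1 (so the rows are linearly dependent).
Thus rank(A) = 1 (only one linearly independent row).
dim(im(T)) = rank(A) = 1.
By the rank-nullity theorem applied to T: ℝ³ → ℝ², rank(A) + nullity(A) = 3 (the domain dimension), so dim(ker(T)) = 3 - 1 = 2.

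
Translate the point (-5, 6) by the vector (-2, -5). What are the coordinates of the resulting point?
(-7, 1)

Translation by (-2, -5):
x' = -5 + -2 = -7
y' = 6 + -5 = 1
Homogeneous matrix: [[1, 0, -2], [0, 1, -5], [0, 0, 1]]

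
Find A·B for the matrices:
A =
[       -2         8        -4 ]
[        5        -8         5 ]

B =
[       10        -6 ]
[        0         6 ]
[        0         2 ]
AB =
[      -20        52 ]
[       50       -68 ]

Matrix multiplication: (AB)[i][j] = sum over k of A[i][k] * B[k][j].
  (AB)[0][0] = (-2)*(10) + (8)*(0) + (-4)*(0) = -20
  (AB)[0][1] = (-2)*(-6) + (8)*(6) + (-4)*(2) = 52
  (AB)[1][0] = (5)*(10) + (-8)*(0) + (5)*(0) = 50
  (AB)[1][1] = (5)*(-6) + (-8)*(6) + (5)*(2) = -68
AB =
[      -20        52 ]
[       50       -68 ]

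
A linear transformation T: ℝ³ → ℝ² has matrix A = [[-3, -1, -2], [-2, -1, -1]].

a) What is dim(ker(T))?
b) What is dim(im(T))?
dim(ker) = 1, dim(im) = 2

The two rows are not scalar multiples of one another (no single k satisfies row 2 = k × row 1), so they are linearly independent.
Thus rank(A) = 2.
dim(im(T)) = rank(A) = 2.
By the rank-nullity theorem applied to T: ℝ³ → ℝ², rank(A) + nullity(A) = 3 (the domain dimension), so dim(ker(T)) = 3 - 2 = 1.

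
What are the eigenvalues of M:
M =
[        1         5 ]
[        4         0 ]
λ = -4, 5

Solve det(M - λI) = 0. For a 2×2 matrix the characteristic equation is λ² - (trace)λ + det = 0.
trace(M) = a + d = 1 + 0 = 1.
det(M) = a*d - b*c = (1)*(0) - (5)*(4) = 0 - 20 = -20.
Characteristic equation: λ² - (1)λ + (-20) = 0.
Discriminant = (1)² - 4*(-20) = 1 + 80 = 81.
λ = (1 ± √81) / 2 = (1 ± 9) / 2 = -4, 5.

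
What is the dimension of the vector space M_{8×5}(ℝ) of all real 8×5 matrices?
Dimension = 40

A real 8×5 matrix is determined by its 8·5 = 40 independent entries.
A standard basis is {E_ij : 1 ≤ i ≤ 8, 1 ≤ j ≤ 5}, where E_ij has a 1 in position (i, j) and 0 elsewhere — there are 40 such matrices, and they are linearly independent and span M_{8×5}(ℝ).
Therefore dim(M_{8×5}(ℝ)) = 40.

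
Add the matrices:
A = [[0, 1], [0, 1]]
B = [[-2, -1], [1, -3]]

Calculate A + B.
[[-2, 0], [1, -2]]

Add corresponding elements:
(0)+(-2)=-2
(1)+(-1)=0
(0)+(1)=1
(1)+(-3)=-2
A + B = [[-2, 0], [1, -2]]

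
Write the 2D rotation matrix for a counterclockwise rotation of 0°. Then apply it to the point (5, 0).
R = [[1, 0], [0, 1]]; R·(5, 0) = (5, 0)

Rotation matrix formula: R(θ) = [[cos θ, -sin θ], [sin θ, cos θ]]
For θ = 0°:
cos(0°) = 1
sin(0°) = 0
R = [[1, 0], [0, 1]]
Apply to (5, 0): [1·5 + (0)·0, 0·5 + 1·0] = (5, 0)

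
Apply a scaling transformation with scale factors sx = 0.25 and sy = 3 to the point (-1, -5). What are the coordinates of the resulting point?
(-0.25, -15)

Scaling matrix:
[[0.25, 0], [0, 3]]
Result: (-1 × 0.25, -5 × 3) = (-0.25, -15)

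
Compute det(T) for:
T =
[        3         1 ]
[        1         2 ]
det(T) = 5

For a 2×2 matrix [[a, b], [c, d]], det = a*d - b*c.
det(T) = (3)*(2) - (1)*(1) = 6 - 1 = 5.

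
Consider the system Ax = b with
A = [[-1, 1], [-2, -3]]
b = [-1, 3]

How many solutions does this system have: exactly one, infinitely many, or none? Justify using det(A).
Exactly one solution

Compute det(A) = (-1)*(-3) - (1)*(-2) = 5.
Because det(A) ≠ 0, A is invertible and Ax = b has a unique solution for every b (here x = A⁻¹ b).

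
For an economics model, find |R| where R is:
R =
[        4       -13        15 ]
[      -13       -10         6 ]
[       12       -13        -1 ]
det(R) = 3920

Expand along row 0 (cofactor expansion): det(R) = a*(e*i - f*h) - b*(d*i - f*g) + c*(d*h - e*g), where the 3×3 is [[a, b, c], [d, e, f], [g, h, i]].
Minor M_00 = (-10)*(-1) - (6)*(-13) = 10 + 78 = 88.
Minor M_01 = (-13)*(-1) - (6)*(12) = 13 - 72 = -59.
Minor M_02 = (-13)*(-13) - (-10)*(12) = 169 + 120 = 289.
det(R) = (4)*(88) - (-13)*(-59) + (15)*(289) = 352 - 767 + 4335 = 3920.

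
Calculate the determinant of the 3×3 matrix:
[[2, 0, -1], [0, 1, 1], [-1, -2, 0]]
3

Expansion along first row:
det = 2·det([[1,1],[-2,0]]) - 0·det([[0,1],[-1,0]]) + -1·det([[0,1],[-1,-2]])
    = 2·(1·0 - 1·-2) - 0·(0·0 - 1·-1) + -1·(0·-2 - 1·-1)
    = 2·2 - 0·1 + -1·1
    = 4 + 0 + -1 = 3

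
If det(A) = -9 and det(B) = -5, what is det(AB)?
45

Use the multiplicative property of determinants: det(AB) = det(A)*det(B).
det(AB) = (-9)*(-5) = 45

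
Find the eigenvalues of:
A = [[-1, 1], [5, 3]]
λ = -2, 4

Solve det(A - λI) = 0. For a 2×2 matrix this is λ² - (trace)λ + det = 0.
trace(A) = -1 + 3 = 2.
det(A) = (-1)*(3) - (1)*(5) = -3 - 5 = -8.
Characteristic equation: λ² - (2)λ + (-8) = 0.
Discriminant: (2)² - 4*(-8) = 4 + 32 = 36.
Roots: λ = (2 ± √36) / 2 = -2, 4.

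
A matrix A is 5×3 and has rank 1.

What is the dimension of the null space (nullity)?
2

The rank-nullity theorem for an m×n matrix states:
rank(A) + nullity(A) = n (the number of columns).
Here n = 3 and rank(A) = 1, so nullity(A) = 3 - 1 = 2.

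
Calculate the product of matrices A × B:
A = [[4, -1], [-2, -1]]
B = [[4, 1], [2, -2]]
[[14, 6], [-10, 0]]

Matrix multiplication:
C[0][0] = 4×4 + -1×2 = 14
C[0][1] = 4×1 + -1×-2 = 6
C[1][0] = -2×4 + -1×2 = -10
C[1][1] = -2×1 + -1×-2 = 0
Result: [[14, 6], [-10, 0]]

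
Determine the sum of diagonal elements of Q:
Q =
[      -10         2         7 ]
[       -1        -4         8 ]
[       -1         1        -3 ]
tr(Q) = -10 - 4 - 3 = -17

The trace of a square matrix is the sum of its diagonal entries.
Diagonal entries of Q: Q[0][0] = -10, Q[1][1] = -4, Q[2][2] = -3.
tr(Q) = -10 - 4 - 3 = -17.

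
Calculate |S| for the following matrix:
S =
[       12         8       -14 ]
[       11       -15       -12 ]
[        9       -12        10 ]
det(S) = -5314

Expand along row 0 (cofactor expansion): det(S) = a*(e*i - f*h) - b*(d*i - f*g) + c*(d*h - e*g), where the 3×3 is [[a, b, c], [d, e, f], [g, h, i]].
Minor M_00 = (-15)*(10) - (-12)*(-12) = -150 - 144 = -294.
Minor M_01 = (11)*(10) - (-12)*(9) = 110 + 108 = 218.
Minor M_02 = (11)*(-12) - (-15)*(9) = -132 + 135 = 3.
det(S) = (12)*(-294) - (8)*(218) + (-14)*(3) = -3528 - 1744 - 42 = -5314.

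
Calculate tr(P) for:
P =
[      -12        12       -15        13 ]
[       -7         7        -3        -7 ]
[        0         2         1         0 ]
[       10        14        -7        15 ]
tr(P) = -12 + 7 + 1 + 15 = 11

The trace of a square matrix is the sum of its diagonal entries.
Diagonal entries of P: P[0][0] = -12, P[1][1] = 7, P[2][2] = 1, P[3][3] = 15.
tr(P) = -12 + 7 + 1 + 15 = 11.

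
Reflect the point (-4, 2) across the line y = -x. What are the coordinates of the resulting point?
(-2, 4)

Reflection across line y = -x: (-4, 2) → (-2, 4)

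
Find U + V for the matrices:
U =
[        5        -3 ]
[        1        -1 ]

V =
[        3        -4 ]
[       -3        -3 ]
U + V =
[        8        -7 ]
[       -2        -4 ]

Matrix addition is elementwise: (U+V)[i][j] = U[i][j] + V[i][j].
  (U+V)[0][0] = (5) + (3) = 8
  (U+V)[0][1] = (-3) + (-4) = -7
  (U+V)[1][0] = (1) + (-3) = -2
  (U+V)[1][1] = (-1) + (-3) = -4
U + V =
[        8        -7 ]
[       -2        -4 ]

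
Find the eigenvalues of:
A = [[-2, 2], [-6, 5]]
λ = 1, 2

Solve det(A - λI) = 0. For a 2×2 matrix this is λ² - (trace)λ + det = 0.
trace(A) = -2 + 5 = 3.
det(A) = (-2)*(5) - (2)*(-6) = -10 + 12 = 2.
Characteristic equation: λ² - (3)λ + (2) = 0.
Discriminant: (3)² - 4*(2) = 9 - 8 = 1.
Roots: λ = (3 ± √1) / 2 = 1, 2.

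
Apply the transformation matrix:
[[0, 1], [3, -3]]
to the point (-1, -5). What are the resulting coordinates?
(-5, 12)

Matrix multiplication:
[[0, 1], [3, -3]] × [-1, -5]ᵀ
= [0×-1 + 1×-5, 3×-1 + -3×-5]ᵀ
= [-5.0000, 12.0000]ᵀ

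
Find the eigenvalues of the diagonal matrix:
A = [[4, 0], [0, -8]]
λ₁ = 4, λ₂ = -8

The characteristic polynomial of A is det(A - λI) = (4 - λ)(-8 - λ) = 0.
The roots are λ = 4 and λ = -8, so the eigenvalues are the diagonal entries.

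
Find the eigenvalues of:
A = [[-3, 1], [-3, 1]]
λ = -2, 0

Solve det(A - λI) = 0. For a 2×2 matrix this is λ² - (trace)λ + det = 0.
trace(A) = -3 + 1 = -2.
det(A) = (-3)*(1) - (1)*(-3) = -3 + 3 = 0.
Characteristic equation: λ² - (-2)λ + (0) = 0.
Discriminant: (-2)² - 4*(0) = 4 - 0 = 4.
Roots: λ = (-2 ± √4) / 2 = -2, 0.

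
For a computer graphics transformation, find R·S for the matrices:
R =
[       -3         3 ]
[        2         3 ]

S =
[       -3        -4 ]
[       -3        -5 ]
RS =
[        0        -3 ]
[      -15       -23 ]

Matrix multiplication: (RS)[i][j] = sum over k of R[i][k] * S[k][j].
  (RS)[0][0] = (-3)*(-3) + (3)*(-3) = 0
  (RS)[0][1] = (-3)*(-4) + (3)*(-5) = -3
  (RS)[1][0] = (2)*(-3) + (3)*(-3) = -15
  (RS)[1][1] = (2)*(-4) + (3)*(-5) = -23
RS =
[        0        -3 ]
[      -15       -23 ]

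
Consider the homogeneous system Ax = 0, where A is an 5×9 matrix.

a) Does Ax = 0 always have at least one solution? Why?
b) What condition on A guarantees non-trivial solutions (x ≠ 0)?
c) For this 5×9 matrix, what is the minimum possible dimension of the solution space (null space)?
a) Yes, x = 0 is always a solution. b) When A has linearly dependent columns (rank < n). c) Minimum nullity = 4.

a) x = 0 satisfies A·0 = 0, so the zero vector is always a solution.
b) Non-trivial solutions exist iff the columns of A are linearly dependent, equivalently rank(A) < n (the number of columns).
c) By rank-nullity, rank(A) + nullity(A) = n = 9. Since A has only 5 rows, rank(A) ≤ 5, so nullity(A) ≥ 9 - 5 = 4.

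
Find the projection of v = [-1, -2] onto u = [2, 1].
[-8/5, -4/5]

The projection of v onto u is proj_u(v) = ((v·u) / (u·u)) · u.
v·u = (-1)*(2) + (-2)*(1) = -4.
u·u = (2)*(2) + (1)*(1) = 5.
coefficient = -4 / 5 = -4/5.
proj_u(v) = -4/5 · [2, 1] = [-8/5, -4/5].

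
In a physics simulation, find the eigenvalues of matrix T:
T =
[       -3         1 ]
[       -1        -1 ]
λ = -2, -2

Solve det(T - λI) = 0. For a 2×2 matrix the characteristic equation is λ² - (trace)λ + det = 0.
trace(T) = a + d = -3 - 1 = -4.
det(T) = a*d - b*c = (-3)*(-1) - (1)*(-1) = 3 + 1 = 4.
Characteristic equation: λ² - (-4)λ + (4) = 0.
Discriminant = (-4)² - 4*(4) = 16 - 16 = 0.
λ = (-4 ± √0) / 2 = (-4 ± 0) / 2 = -2, -2.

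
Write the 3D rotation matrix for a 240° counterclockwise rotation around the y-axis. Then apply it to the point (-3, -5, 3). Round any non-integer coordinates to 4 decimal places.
R = [[-1/2, 0, -√3/2], [0, 1, 0], [√3/2, 0, -1/2]]; R·(-3, -5, 3) = (-1.0981, -5.0000, -4.0981)

Rotation matrix for 240° around y-axis:
cos(240°) = -1/2, sin(240°) = -√3/2
R = [[-1/2, 0, -√3/2], [0, 1, 0], [√3/2, 0, -1/2]]
Apply to (-3, -5, 3): R·[-3, -5, 3]ᵀ = (-1.0981, -5.0000, -4.0981)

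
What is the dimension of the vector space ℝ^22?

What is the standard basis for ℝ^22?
Dimension = 22; standard basis = {e_1, e_2, e_3, …, e_22}

ℝ^22 is the space of 22-tuples of real numbers; its dimension is 22.
The standard basis consists of 22 vectors: e_1, e_2, e_3, …, e_22, where e_i is the vector with 1 in position i and 0 elsewhere.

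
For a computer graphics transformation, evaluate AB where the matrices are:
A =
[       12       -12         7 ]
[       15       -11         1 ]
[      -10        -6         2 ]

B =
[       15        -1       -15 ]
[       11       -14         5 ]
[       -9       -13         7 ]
AB =
[      -15        65      -191 ]
[       95       126      -273 ]
[     -234        68       134 ]

Matrix multiplication: (AB)[i][j] = sum over k of A[i][k] * B[k][j].
  (AB)[0][0] = (12)*(15) + (-12)*(11) + (7)*(-9) = -15
  (AB)[0][1] = (12)*(-1) + (-12)*(-14) + (7)*(-13) = 65
  (AB)[0][2] = (12)*(-15) + (-12)*(5) + (7)*(7) = -191
  (AB)[1][0] = (15)*(15) + (-11)*(11) + (1)*(-9) = 95
  (AB)[1][1] = (15)*(-1) + (-11)*(-14) + (1)*(-13) = 126
  (AB)[1][2] = (15)*(-15) + (-11)*(5) + (1)*(7) = -273
  (AB)[2][0] = (-10)*(15) + (-6)*(11) + (2)*(-9) = -234
  (AB)[2][1] = (-10)*(-1) + (-6)*(-14) + (2)*(-13) = 68
  (AB)[2][2] = (-10)*(-15) + (-6)*(5) + (2)*(7) = 134
AB =
[      -15        65      -191 ]
[       95       126      -273 ]
[     -234        68       134 ]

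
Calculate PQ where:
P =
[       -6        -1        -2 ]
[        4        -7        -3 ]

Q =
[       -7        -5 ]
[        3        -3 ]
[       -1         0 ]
PQ =
[       41        33 ]
[      -46         1 ]

Matrix multiplication: (PQ)[i][j] = sum over k of P[i][k] * Q[k][j].
  (PQ)[0][0] = (-6)*(-7) + (-1)*(3) + (-2)*(-1) = 41
  (PQ)[0][1] = (-6)*(-5) + (-1)*(-3) + (-2)*(0) = 33
  (PQ)[1][0] = (4)*(-7) + (-7)*(3) + (-3)*(-1) = -46
  (PQ)[1][1] = (4)*(-5) + (-7)*(-3) + (-3)*(0) = 1
PQ =
[       41        33 ]
[      -46         1 ]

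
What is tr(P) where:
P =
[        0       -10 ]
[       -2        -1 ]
tr(P) = 0 - 1 = -1

The trace of a square matrix is the sum of its diagonal entries.
Diagonal entries of P: P[0][0] = 0, P[1][1] = -1.
tr(P) = 0 - 1 = -1.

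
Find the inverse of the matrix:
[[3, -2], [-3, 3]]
[[1, 2/3], [1, 1]]

For [[a,b],[c,d]], inverse = (1/det)·[[d,-b],[-c,a]]
det = 3·3 - -2·-3 = 3
Inverse = (1/3)·[[3, 2], [3, 3]]
        = [[1, 2/3], [1, 1]]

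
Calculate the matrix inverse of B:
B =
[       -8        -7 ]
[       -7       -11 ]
det(B) = 39
B⁻¹ =
[   -11/39      7/39 ]
[     7/39     -8/39 ]

For a 2×2 matrix B = [[a, b], [c, d]] with det(B) ≠ 0, B⁻¹ = (1/det(B)) * [[d, -b], [-c, a]].
det(B) = (-8)*(-11) - (-7)*(-7) = 88 - 49 = 39.
B⁻¹ = (1/39) * [[-11, 7], [7, -8]].
Dividing each entry by 39 and reducing:
B⁻¹ =
[   -11/39      7/39 ]
[     7/39     -8/39 ]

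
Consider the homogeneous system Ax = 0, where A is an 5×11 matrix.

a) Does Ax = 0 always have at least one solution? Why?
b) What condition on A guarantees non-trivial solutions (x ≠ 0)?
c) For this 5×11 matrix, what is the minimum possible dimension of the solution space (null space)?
a) Yes, x = 0 is always a solution. b) When A has linearly dependent columns (rank < n). c) Minimum nullity = 6.

a) x = 0 satisfies A·0 = 0, so the zero vector is always a solution.
b) Non-trivial solutions exist iff the columns of A are linearly dependent, equivalently rank(A) < n (the number of columns).
c) By rank-nullity, rank(A) + nullity(A) = n = 11. Since A has only 5 rows, rank(A) ≤ 5, so nullity(A) ≥ 11 - 5 = 6.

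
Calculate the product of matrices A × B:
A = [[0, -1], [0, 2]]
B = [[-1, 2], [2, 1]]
[[-2, -1], [4, 2]]

Matrix multiplication:
C[0][0] = 0×-1 + -1×2 = -2
C[0][1] = 0×2 + -1×1 = -1
C[1][0] = 0×-1 + 2×2 = 4
C[1][1] = 0×2 + 2×1 = 2
Result: [[-2, -1], [4, 2]]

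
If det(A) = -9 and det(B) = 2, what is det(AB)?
-18

Use the multiplicative property of determinants: det(AB) = det(A)*det(B).
det(AB) = (-9)*(2) = -18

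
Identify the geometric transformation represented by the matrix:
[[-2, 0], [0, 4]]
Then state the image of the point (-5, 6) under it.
non-uniform scaling by (-2, 4); image of (-5, 6) is (10, 24)

This is diagonal with distinct entries, so it scales the x-axis by -2 and the y-axis by 4.
The matrix [[-2, 0], [0, 4]] represents: non-uniform scaling by (-2, 4).
Applying it to (-5, 6): [-2·-5 + 0·6, 0·-5 + 4·6] = (10, 24).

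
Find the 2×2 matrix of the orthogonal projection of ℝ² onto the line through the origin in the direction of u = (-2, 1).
[[4/5, -2/5], [-2/5, 1/5]]

The orthogonal projection onto the line spanned by a nonzero vector u = (a, b) has matrix P = (u uᵀ) / (uᵀ u) = (1/(a² + b²)) · [[a², ab], [ab, b²]].
Here u = (-2, 1), so a² + b² = 4 + 1 = 5.
P = (1/5) · [[4, -2], [-2, 1]] = [[4/5, -2/5], [-2/5, 1/5]].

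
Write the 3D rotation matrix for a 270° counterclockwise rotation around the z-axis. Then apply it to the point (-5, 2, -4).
R = [[0, 1, 0], [-1, 0, 0], [0, 0, 1]]; R·(-5, 2, -4) = (2, 5, -4)

Rotation matrix for 270° around z-axis:
cos(270°) = 0, sin(270°) = -1
R = [[0, 1, 0], [-1, 0, 0], [0, 0, 1]]
Apply to (-5, 2, -4): R·[-5, 2, -4]ᵀ = (2, 5, -4)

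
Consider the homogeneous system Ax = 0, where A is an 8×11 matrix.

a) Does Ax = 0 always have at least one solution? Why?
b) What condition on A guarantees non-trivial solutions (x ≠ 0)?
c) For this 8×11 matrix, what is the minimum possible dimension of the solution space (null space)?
a) Yes, x = 0 is always a solution. b) When A has linearly dependent columns (rank < n). c) Minimum nullity = 3.

a) x = 0 satisfies A·0 = 0, so the zero vector is always a solution.
b) Non-trivial solutions exist iff the columns of A are linearly dependent, equivalently rank(A) < n (the number of columns).
c) By rank-nullity, rank(A) + nullity(A) = n = 11. Since A has only 8 rows, rank(A) ≤ 8, so nullity(A) ≥ 11 - 8 = 3.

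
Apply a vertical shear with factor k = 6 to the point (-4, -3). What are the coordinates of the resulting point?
(-4, -27)

Shear matrix for vertical shear with factor k = 6:
[[1, 0], [6, 1]]
Result: (-4, -3) → (-4, -27)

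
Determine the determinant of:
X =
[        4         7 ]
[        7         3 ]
det(X) = -37

For a 2×2 matrix [[a, b], [c, d]], det = a*d - b*c.
det(X) = (4)*(3) - (7)*(7) = 12 - 49 = -37.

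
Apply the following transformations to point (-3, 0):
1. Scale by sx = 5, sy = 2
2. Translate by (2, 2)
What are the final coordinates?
(-13, 2)

Step 1: Scale (-3, 0) by (sx, sy) = (5, 2) → (-15, 0)
Step 2: Translate by (2, 2) → (-13, 2)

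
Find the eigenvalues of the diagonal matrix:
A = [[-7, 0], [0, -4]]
λ₁ = -7, λ₂ = -4

The characteristic polynomial of A is det(A - λI) = (-7 - λ)(-4 - λ) = 0.
The roots are λ = -7 and λ = -4, so the eigenvalues are the diagonal entries.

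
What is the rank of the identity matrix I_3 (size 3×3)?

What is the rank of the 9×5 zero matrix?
rank(I_3) = 3, rank(0) = 0

The identity I_3 has 3 columns that are the standard basis vectors e_1, …, e_3. These are linearly independent, so all 3 columns are pivots and rank(I_3) = 3.
The 9×5 zero matrix has every entry zero, so every row is the zero row and there are no pivots; rank(0) = 0.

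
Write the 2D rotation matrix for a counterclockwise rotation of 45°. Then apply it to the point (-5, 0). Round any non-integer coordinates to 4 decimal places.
R = [[√2/2, -√2/2], [√2/2, √2/2]]; R·(-5, 0) = (-3.5355, -3.5355)

Rotation matrix formula: R(θ) = [[cos θ, -sin θ], [sin θ, cos θ]]
For θ = 45°:
cos(45°) = √2/2
sin(45°) = √2/2
R = [[√2/2, -√2/2], [√2/2, √2/2]]
Apply to (-5, 0): [√2/2·-5 + (-√2/2)·0, √2/2·-5 + √2/2·0] = (-3.5355, -3.5355)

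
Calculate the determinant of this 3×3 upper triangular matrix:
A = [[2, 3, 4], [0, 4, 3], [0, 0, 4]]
32

The determinant of a triangular matrix is the product of its diagonal entries (the off-diagonal entries above the diagonal do not affect it).
det(A) = (2) * (4) * (4) = 32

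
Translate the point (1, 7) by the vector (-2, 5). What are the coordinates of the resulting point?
(-1, 12)

Translation by (-2, 5):
x' = 1 + -2 = -1
y' = 7 + 5 = 12
Homogeneous matrix: [[1, 0, -2], [0, 1, 5], [0, 0, 1]]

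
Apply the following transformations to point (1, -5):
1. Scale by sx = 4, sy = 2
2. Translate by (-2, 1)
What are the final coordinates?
(2, -9)

Step 1: Scale (1, -5) by (sx, sy) = (4, 2) → (4, -10)
Step 2: Translate by (-2, 1) → (2, -9)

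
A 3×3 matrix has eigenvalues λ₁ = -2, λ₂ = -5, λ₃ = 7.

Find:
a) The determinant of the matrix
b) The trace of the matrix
det = 70, trace = 0

Two standard eigenvalue identities:
- det(A) equals the product of the eigenvalues (counted with multiplicity).
- trace(A) equals the sum of the eigenvalues.
det(A) = (-2)*(-5)*(7) = 70.
trace(A) = -2 - 5 + 7 = 0.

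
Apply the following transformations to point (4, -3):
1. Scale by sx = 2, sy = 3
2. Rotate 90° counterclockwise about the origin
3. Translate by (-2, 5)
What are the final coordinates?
(7, 13)

Step 1: Scale → (8, -9)
Step 2: Rotate 90° → (9, 8)
Step 3: Translate → (7, 13)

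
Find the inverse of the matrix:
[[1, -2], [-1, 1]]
[[-1, -2], [-1, -1]]

For [[a,b],[c,d]], inverse = (1/det)·[[d,-b],[-c,a]]
det = 1·1 - -2·-1 = -1
Inverse = (1/-1)·[[1, 2], [1, 1]]
        = [[-1, -2], [-1, -1]]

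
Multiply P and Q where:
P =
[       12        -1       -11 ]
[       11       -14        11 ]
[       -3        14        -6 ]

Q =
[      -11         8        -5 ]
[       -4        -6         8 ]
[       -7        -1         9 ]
PQ =
[      -51       113      -167 ]
[     -142       161       -68 ]
[       19      -102        73 ]

Matrix multiplication: (PQ)[i][j] = sum over k of P[i][k] * Q[k][j].
  (PQ)[0][0] = (12)*(-11) + (-1)*(-4) + (-11)*(-7) = -51
  (PQ)[0][1] = (12)*(8) + (-1)*(-6) + (-11)*(-1) = 113
  (PQ)[0][2] = (12)*(-5) + (-1)*(8) + (-11)*(9) = -167
  (PQ)[1][0] = (11)*(-11) + (-14)*(-4) + (11)*(-7) = -142
  (PQ)[1][1] = (11)*(8) + (-14)*(-6) + (11)*(-1) = 161
  (PQ)[1][2] = (11)*(-5) + (-14)*(8) + (11)*(9) = -68
  (PQ)[2][0] = (-3)*(-11) + (14)*(-4) + (-6)*(-7) = 19
  (PQ)[2][1] = (-3)*(8) + (14)*(-6) + (-6)*(-1) = -102
  (PQ)[2][2] = (-3)*(-5) + (14)*(8) + (-6)*(9) = 73
PQ =
[      -51       113      -167 ]
[     -142       161       -68 ]
[       19      -102        73 ]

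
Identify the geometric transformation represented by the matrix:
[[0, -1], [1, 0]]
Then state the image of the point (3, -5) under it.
rotation by 90° counterclockwise; image of (3, -5) is (5, 3)

This matches the form [[cos θ, -sin θ], [sin θ, cos θ]] of a rotation matrix; reading off cos θ and sin θ gives the angle.
The matrix [[0, -1], [1, 0]] represents: rotation by 90° counterclockwise.
Applying it to (3, -5): [0·3 + -1·-5, 1·3 + 0·-5] = (5, 3).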